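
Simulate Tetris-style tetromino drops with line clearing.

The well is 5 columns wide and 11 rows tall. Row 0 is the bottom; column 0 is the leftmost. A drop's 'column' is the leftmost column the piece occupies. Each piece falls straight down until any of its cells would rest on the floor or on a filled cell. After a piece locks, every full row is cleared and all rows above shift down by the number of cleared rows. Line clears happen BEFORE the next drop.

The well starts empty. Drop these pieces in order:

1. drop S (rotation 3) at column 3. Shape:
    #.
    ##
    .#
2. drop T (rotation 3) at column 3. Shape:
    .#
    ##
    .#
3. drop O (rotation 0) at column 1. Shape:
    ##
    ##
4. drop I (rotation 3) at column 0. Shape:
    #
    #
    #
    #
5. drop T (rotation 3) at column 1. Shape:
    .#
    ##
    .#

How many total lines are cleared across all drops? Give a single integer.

Drop 1: S rot3 at col 3 lands with bottom-row=0; cleared 0 line(s) (total 0); column heights now [0 0 0 3 2], max=3
Drop 2: T rot3 at col 3 lands with bottom-row=2; cleared 0 line(s) (total 0); column heights now [0 0 0 4 5], max=5
Drop 3: O rot0 at col 1 lands with bottom-row=0; cleared 0 line(s) (total 0); column heights now [0 2 2 4 5], max=5
Drop 4: I rot3 at col 0 lands with bottom-row=0; cleared 1 line(s) (total 1); column heights now [3 1 1 3 4], max=4
Drop 5: T rot3 at col 1 lands with bottom-row=1; cleared 1 line(s) (total 2); column heights now [2 1 3 2 3], max=3

Answer: 2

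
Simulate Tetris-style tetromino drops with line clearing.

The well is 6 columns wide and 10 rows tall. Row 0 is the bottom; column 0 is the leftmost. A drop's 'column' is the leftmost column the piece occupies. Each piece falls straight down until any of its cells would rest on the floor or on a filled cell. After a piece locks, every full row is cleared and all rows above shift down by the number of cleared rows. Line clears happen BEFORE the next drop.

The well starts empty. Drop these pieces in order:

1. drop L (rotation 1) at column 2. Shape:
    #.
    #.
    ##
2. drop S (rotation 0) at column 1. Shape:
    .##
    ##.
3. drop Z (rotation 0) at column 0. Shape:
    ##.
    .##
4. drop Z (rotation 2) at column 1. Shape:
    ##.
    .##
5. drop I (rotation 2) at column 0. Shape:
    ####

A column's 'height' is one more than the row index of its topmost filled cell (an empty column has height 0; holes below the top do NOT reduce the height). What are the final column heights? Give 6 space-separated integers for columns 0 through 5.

Drop 1: L rot1 at col 2 lands with bottom-row=0; cleared 0 line(s) (total 0); column heights now [0 0 3 1 0 0], max=3
Drop 2: S rot0 at col 1 lands with bottom-row=3; cleared 0 line(s) (total 0); column heights now [0 4 5 5 0 0], max=5
Drop 3: Z rot0 at col 0 lands with bottom-row=5; cleared 0 line(s) (total 0); column heights now [7 7 6 5 0 0], max=7
Drop 4: Z rot2 at col 1 lands with bottom-row=6; cleared 0 line(s) (total 0); column heights now [7 8 8 7 0 0], max=8
Drop 5: I rot2 at col 0 lands with bottom-row=8; cleared 0 line(s) (total 0); column heights now [9 9 9 9 0 0], max=9

Answer: 9 9 9 9 0 0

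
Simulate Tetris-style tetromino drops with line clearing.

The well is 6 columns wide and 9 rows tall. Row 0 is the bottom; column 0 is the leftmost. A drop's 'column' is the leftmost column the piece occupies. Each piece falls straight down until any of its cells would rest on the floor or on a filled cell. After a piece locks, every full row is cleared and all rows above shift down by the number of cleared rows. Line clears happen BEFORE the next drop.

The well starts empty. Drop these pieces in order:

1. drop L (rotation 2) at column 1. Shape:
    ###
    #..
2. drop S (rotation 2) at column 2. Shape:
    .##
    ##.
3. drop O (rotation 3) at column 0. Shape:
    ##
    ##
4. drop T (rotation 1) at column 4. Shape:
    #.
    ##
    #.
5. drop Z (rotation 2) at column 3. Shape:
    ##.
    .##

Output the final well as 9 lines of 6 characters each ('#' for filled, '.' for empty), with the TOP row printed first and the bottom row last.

Answer: ...##.
....##
....#.
....##
....#.
##.##.
####..
.###..
.#....

Derivation:
Drop 1: L rot2 at col 1 lands with bottom-row=0; cleared 0 line(s) (total 0); column heights now [0 2 2 2 0 0], max=2
Drop 2: S rot2 at col 2 lands with bottom-row=2; cleared 0 line(s) (total 0); column heights now [0 2 3 4 4 0], max=4
Drop 3: O rot3 at col 0 lands with bottom-row=2; cleared 0 line(s) (total 0); column heights now [4 4 3 4 4 0], max=4
Drop 4: T rot1 at col 4 lands with bottom-row=4; cleared 0 line(s) (total 0); column heights now [4 4 3 4 7 6], max=7
Drop 5: Z rot2 at col 3 lands with bottom-row=7; cleared 0 line(s) (total 0); column heights now [4 4 3 9 9 8], max=9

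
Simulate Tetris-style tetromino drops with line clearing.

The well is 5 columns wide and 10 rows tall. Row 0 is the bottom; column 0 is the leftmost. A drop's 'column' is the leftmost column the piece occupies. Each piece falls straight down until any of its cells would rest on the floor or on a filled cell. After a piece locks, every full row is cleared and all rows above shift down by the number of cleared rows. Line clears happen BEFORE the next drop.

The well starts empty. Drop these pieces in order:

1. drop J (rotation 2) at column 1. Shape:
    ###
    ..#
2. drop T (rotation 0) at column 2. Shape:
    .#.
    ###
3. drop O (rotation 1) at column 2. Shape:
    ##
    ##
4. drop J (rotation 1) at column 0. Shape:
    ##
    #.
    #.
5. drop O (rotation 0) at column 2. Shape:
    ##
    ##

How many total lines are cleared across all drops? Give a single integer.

Answer: 1

Derivation:
Drop 1: J rot2 at col 1 lands with bottom-row=0; cleared 0 line(s) (total 0); column heights now [0 2 2 2 0], max=2
Drop 2: T rot0 at col 2 lands with bottom-row=2; cleared 0 line(s) (total 0); column heights now [0 2 3 4 3], max=4
Drop 3: O rot1 at col 2 lands with bottom-row=4; cleared 0 line(s) (total 0); column heights now [0 2 6 6 3], max=6
Drop 4: J rot1 at col 0 lands with bottom-row=0; cleared 1 line(s) (total 1); column heights now [2 2 5 5 0], max=5
Drop 5: O rot0 at col 2 lands with bottom-row=5; cleared 0 line(s) (total 1); column heights now [2 2 7 7 0], max=7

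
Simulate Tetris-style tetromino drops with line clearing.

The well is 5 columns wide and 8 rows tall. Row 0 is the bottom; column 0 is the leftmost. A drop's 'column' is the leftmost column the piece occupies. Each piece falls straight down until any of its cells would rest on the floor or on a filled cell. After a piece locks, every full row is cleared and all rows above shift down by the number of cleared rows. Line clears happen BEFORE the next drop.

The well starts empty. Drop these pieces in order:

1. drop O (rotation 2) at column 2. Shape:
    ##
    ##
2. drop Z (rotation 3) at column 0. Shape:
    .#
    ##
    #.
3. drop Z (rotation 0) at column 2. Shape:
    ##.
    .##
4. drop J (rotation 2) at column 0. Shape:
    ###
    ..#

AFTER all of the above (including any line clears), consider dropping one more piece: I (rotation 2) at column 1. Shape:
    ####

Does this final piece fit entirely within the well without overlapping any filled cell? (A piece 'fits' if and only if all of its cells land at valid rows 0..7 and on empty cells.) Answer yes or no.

Answer: yes

Derivation:
Drop 1: O rot2 at col 2 lands with bottom-row=0; cleared 0 line(s) (total 0); column heights now [0 0 2 2 0], max=2
Drop 2: Z rot3 at col 0 lands with bottom-row=0; cleared 0 line(s) (total 0); column heights now [2 3 2 2 0], max=3
Drop 3: Z rot0 at col 2 lands with bottom-row=2; cleared 0 line(s) (total 0); column heights now [2 3 4 4 3], max=4
Drop 4: J rot2 at col 0 lands with bottom-row=4; cleared 0 line(s) (total 0); column heights now [6 6 6 4 3], max=6
Test piece I rot2 at col 1 (width 4): heights before test = [6 6 6 4 3]; fits = True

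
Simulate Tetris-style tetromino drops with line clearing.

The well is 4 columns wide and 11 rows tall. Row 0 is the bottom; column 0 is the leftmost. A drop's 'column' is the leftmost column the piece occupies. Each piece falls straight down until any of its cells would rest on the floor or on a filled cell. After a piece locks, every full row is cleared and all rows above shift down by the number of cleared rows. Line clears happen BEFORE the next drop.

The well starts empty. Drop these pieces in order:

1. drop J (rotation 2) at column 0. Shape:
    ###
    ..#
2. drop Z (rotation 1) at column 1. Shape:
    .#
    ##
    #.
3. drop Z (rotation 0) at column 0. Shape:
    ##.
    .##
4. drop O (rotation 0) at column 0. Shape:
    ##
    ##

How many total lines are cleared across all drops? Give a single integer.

Answer: 0

Derivation:
Drop 1: J rot2 at col 0 lands with bottom-row=0; cleared 0 line(s) (total 0); column heights now [2 2 2 0], max=2
Drop 2: Z rot1 at col 1 lands with bottom-row=2; cleared 0 line(s) (total 0); column heights now [2 4 5 0], max=5
Drop 3: Z rot0 at col 0 lands with bottom-row=5; cleared 0 line(s) (total 0); column heights now [7 7 6 0], max=7
Drop 4: O rot0 at col 0 lands with bottom-row=7; cleared 0 line(s) (total 0); column heights now [9 9 6 0], max=9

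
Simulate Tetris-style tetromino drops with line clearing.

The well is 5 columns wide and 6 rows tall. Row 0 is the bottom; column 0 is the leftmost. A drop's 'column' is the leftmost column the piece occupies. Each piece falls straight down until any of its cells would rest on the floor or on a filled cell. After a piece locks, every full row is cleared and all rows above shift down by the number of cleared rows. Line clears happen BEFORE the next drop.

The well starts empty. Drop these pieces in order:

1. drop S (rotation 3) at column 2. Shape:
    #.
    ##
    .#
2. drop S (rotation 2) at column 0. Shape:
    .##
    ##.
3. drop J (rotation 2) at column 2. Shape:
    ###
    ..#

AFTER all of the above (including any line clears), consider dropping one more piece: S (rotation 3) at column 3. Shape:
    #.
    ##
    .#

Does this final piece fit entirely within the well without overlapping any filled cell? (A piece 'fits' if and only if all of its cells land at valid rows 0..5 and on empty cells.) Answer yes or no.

Answer: no

Derivation:
Drop 1: S rot3 at col 2 lands with bottom-row=0; cleared 0 line(s) (total 0); column heights now [0 0 3 2 0], max=3
Drop 2: S rot2 at col 0 lands with bottom-row=2; cleared 0 line(s) (total 0); column heights now [3 4 4 2 0], max=4
Drop 3: J rot2 at col 2 lands with bottom-row=3; cleared 0 line(s) (total 0); column heights now [3 4 5 5 5], max=5
Test piece S rot3 at col 3 (width 2): heights before test = [3 4 5 5 5]; fits = False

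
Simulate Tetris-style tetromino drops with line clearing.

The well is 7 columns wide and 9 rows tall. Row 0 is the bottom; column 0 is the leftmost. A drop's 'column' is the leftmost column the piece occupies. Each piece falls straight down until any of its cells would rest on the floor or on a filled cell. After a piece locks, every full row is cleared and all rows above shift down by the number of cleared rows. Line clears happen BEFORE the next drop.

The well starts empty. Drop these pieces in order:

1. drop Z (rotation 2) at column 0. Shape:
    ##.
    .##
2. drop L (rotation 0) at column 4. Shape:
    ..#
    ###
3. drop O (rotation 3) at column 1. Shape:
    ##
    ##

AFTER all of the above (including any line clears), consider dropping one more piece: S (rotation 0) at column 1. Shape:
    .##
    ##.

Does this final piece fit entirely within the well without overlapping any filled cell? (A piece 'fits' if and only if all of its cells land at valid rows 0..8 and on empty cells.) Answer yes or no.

Answer: yes

Derivation:
Drop 1: Z rot2 at col 0 lands with bottom-row=0; cleared 0 line(s) (total 0); column heights now [2 2 1 0 0 0 0], max=2
Drop 2: L rot0 at col 4 lands with bottom-row=0; cleared 0 line(s) (total 0); column heights now [2 2 1 0 1 1 2], max=2
Drop 3: O rot3 at col 1 lands with bottom-row=2; cleared 0 line(s) (total 0); column heights now [2 4 4 0 1 1 2], max=4
Test piece S rot0 at col 1 (width 3): heights before test = [2 4 4 0 1 1 2]; fits = True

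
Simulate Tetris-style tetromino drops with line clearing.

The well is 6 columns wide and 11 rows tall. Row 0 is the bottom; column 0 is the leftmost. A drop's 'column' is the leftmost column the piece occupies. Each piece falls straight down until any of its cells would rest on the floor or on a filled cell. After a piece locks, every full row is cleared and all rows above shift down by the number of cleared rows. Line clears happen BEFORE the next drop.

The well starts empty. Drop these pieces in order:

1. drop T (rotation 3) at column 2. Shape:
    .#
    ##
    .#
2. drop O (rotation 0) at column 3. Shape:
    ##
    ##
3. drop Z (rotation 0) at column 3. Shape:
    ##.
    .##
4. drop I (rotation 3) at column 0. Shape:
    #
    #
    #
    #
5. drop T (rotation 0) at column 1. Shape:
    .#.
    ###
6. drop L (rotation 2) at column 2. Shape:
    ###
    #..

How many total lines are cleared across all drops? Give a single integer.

Drop 1: T rot3 at col 2 lands with bottom-row=0; cleared 0 line(s) (total 0); column heights now [0 0 2 3 0 0], max=3
Drop 2: O rot0 at col 3 lands with bottom-row=3; cleared 0 line(s) (total 0); column heights now [0 0 2 5 5 0], max=5
Drop 3: Z rot0 at col 3 lands with bottom-row=5; cleared 0 line(s) (total 0); column heights now [0 0 2 7 7 6], max=7
Drop 4: I rot3 at col 0 lands with bottom-row=0; cleared 0 line(s) (total 0); column heights now [4 0 2 7 7 6], max=7
Drop 5: T rot0 at col 1 lands with bottom-row=7; cleared 0 line(s) (total 0); column heights now [4 8 9 8 7 6], max=9
Drop 6: L rot2 at col 2 lands with bottom-row=9; cleared 0 line(s) (total 0); column heights now [4 8 11 11 11 6], max=11

Answer: 0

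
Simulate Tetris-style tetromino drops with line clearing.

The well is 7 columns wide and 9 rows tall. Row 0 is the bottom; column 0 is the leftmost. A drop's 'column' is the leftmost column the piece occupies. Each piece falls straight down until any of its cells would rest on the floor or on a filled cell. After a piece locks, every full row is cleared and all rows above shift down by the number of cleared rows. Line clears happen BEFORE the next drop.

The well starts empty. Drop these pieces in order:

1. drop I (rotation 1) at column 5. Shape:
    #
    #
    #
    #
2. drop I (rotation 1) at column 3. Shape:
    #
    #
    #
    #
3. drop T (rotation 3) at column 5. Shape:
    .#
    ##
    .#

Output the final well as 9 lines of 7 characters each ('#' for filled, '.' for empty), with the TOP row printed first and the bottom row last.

Drop 1: I rot1 at col 5 lands with bottom-row=0; cleared 0 line(s) (total 0); column heights now [0 0 0 0 0 4 0], max=4
Drop 2: I rot1 at col 3 lands with bottom-row=0; cleared 0 line(s) (total 0); column heights now [0 0 0 4 0 4 0], max=4
Drop 3: T rot3 at col 5 lands with bottom-row=3; cleared 0 line(s) (total 0); column heights now [0 0 0 4 0 5 6], max=6

Answer: .......
.......
.......
......#
.....##
...#.##
...#.#.
...#.#.
...#.#.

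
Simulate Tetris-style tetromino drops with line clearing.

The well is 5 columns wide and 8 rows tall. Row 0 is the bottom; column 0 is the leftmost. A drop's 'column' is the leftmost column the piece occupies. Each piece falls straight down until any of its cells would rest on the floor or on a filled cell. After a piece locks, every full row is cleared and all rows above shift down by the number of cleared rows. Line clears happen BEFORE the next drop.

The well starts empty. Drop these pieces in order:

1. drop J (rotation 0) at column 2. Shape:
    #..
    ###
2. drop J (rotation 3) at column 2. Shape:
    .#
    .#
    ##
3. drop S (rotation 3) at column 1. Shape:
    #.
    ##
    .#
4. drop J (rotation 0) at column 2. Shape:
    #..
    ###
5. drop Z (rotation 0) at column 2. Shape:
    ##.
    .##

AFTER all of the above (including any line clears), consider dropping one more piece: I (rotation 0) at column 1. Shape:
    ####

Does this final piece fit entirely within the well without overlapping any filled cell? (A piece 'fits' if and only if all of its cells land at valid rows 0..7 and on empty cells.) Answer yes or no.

Drop 1: J rot0 at col 2 lands with bottom-row=0; cleared 0 line(s) (total 0); column heights now [0 0 2 1 1], max=2
Drop 2: J rot3 at col 2 lands with bottom-row=2; cleared 0 line(s) (total 0); column heights now [0 0 3 5 1], max=5
Drop 3: S rot3 at col 1 lands with bottom-row=3; cleared 0 line(s) (total 0); column heights now [0 6 5 5 1], max=6
Drop 4: J rot0 at col 2 lands with bottom-row=5; cleared 0 line(s) (total 0); column heights now [0 6 7 6 6], max=7
Drop 5: Z rot0 at col 2 lands with bottom-row=6; cleared 0 line(s) (total 0); column heights now [0 6 8 8 7], max=8
Test piece I rot0 at col 1 (width 4): heights before test = [0 6 8 8 7]; fits = False

Answer: no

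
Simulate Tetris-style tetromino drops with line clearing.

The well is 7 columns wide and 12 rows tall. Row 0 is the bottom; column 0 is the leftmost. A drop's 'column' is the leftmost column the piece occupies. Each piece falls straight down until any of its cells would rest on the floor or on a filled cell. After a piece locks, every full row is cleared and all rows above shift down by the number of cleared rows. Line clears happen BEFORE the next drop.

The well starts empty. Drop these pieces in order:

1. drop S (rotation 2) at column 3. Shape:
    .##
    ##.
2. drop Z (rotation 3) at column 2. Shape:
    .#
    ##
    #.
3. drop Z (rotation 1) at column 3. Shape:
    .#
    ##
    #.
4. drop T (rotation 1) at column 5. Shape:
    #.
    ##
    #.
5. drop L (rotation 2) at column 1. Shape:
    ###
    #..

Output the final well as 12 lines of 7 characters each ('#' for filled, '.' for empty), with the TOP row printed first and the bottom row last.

Drop 1: S rot2 at col 3 lands with bottom-row=0; cleared 0 line(s) (total 0); column heights now [0 0 0 1 2 2 0], max=2
Drop 2: Z rot3 at col 2 lands with bottom-row=0; cleared 0 line(s) (total 0); column heights now [0 0 2 3 2 2 0], max=3
Drop 3: Z rot1 at col 3 lands with bottom-row=3; cleared 0 line(s) (total 0); column heights now [0 0 2 5 6 2 0], max=6
Drop 4: T rot1 at col 5 lands with bottom-row=2; cleared 0 line(s) (total 0); column heights now [0 0 2 5 6 5 4], max=6
Drop 5: L rot2 at col 1 lands with bottom-row=4; cleared 0 line(s) (total 0); column heights now [0 6 6 6 6 5 4], max=6

Answer: .......
.......
.......
.......
.......
.......
.####..
.#.###.
...#.##
...#.#.
..####.
..###..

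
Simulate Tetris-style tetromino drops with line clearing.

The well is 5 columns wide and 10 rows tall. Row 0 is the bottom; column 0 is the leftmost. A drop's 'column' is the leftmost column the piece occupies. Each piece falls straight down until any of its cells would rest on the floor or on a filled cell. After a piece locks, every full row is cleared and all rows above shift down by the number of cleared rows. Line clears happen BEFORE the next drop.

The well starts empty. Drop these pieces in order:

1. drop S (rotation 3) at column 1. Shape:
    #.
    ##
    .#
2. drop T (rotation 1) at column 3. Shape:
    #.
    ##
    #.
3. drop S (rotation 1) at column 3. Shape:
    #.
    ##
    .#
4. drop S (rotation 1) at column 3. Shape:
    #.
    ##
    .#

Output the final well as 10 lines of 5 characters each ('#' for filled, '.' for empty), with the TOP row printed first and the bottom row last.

Drop 1: S rot3 at col 1 lands with bottom-row=0; cleared 0 line(s) (total 0); column heights now [0 3 2 0 0], max=3
Drop 2: T rot1 at col 3 lands with bottom-row=0; cleared 0 line(s) (total 0); column heights now [0 3 2 3 2], max=3
Drop 3: S rot1 at col 3 lands with bottom-row=2; cleared 0 line(s) (total 0); column heights now [0 3 2 5 4], max=5
Drop 4: S rot1 at col 3 lands with bottom-row=4; cleared 0 line(s) (total 0); column heights now [0 3 2 7 6], max=7

Answer: .....
.....
.....
...#.
...##
...##
...##
.#.##
.####
..##.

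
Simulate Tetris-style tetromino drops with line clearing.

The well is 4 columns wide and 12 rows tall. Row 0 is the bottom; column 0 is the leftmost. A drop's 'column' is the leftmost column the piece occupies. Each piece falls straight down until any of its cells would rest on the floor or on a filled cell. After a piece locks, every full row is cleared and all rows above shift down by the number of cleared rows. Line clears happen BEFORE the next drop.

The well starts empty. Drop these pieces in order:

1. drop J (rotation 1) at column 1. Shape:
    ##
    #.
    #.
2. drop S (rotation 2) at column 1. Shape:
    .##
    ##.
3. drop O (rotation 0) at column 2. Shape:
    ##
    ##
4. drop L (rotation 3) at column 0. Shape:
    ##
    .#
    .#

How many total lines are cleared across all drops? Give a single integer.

Answer: 1

Derivation:
Drop 1: J rot1 at col 1 lands with bottom-row=0; cleared 0 line(s) (total 0); column heights now [0 3 3 0], max=3
Drop 2: S rot2 at col 1 lands with bottom-row=3; cleared 0 line(s) (total 0); column heights now [0 4 5 5], max=5
Drop 3: O rot0 at col 2 lands with bottom-row=5; cleared 0 line(s) (total 0); column heights now [0 4 7 7], max=7
Drop 4: L rot3 at col 0 lands with bottom-row=4; cleared 1 line(s) (total 1); column heights now [0 6 6 6], max=6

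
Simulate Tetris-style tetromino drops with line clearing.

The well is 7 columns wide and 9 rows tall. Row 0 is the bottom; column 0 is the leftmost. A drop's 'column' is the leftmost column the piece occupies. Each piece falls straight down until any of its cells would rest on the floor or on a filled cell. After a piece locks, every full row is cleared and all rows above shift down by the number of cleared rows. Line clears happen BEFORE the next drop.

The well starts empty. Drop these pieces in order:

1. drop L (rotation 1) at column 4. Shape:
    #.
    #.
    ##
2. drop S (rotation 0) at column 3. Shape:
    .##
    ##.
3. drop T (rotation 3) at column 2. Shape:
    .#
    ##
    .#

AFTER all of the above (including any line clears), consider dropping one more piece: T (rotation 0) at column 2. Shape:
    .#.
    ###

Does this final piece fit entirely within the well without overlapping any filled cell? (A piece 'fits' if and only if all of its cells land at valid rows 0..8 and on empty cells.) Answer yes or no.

Answer: yes

Derivation:
Drop 1: L rot1 at col 4 lands with bottom-row=0; cleared 0 line(s) (total 0); column heights now [0 0 0 0 3 1 0], max=3
Drop 2: S rot0 at col 3 lands with bottom-row=3; cleared 0 line(s) (total 0); column heights now [0 0 0 4 5 5 0], max=5
Drop 3: T rot3 at col 2 lands with bottom-row=4; cleared 0 line(s) (total 0); column heights now [0 0 6 7 5 5 0], max=7
Test piece T rot0 at col 2 (width 3): heights before test = [0 0 6 7 5 5 0]; fits = True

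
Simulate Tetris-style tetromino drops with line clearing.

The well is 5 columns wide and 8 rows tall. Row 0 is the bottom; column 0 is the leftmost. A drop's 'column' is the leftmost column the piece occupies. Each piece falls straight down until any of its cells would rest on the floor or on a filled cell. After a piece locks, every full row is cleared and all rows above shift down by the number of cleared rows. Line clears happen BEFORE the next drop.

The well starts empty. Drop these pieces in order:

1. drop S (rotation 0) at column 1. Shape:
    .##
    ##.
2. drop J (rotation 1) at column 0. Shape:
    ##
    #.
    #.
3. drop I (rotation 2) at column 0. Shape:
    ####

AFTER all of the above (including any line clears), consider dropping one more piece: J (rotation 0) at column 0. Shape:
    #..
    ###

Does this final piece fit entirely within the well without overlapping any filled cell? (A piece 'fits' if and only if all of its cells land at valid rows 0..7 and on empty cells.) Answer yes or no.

Drop 1: S rot0 at col 1 lands with bottom-row=0; cleared 0 line(s) (total 0); column heights now [0 1 2 2 0], max=2
Drop 2: J rot1 at col 0 lands with bottom-row=0; cleared 0 line(s) (total 0); column heights now [3 3 2 2 0], max=3
Drop 3: I rot2 at col 0 lands with bottom-row=3; cleared 0 line(s) (total 0); column heights now [4 4 4 4 0], max=4
Test piece J rot0 at col 0 (width 3): heights before test = [4 4 4 4 0]; fits = True

Answer: yes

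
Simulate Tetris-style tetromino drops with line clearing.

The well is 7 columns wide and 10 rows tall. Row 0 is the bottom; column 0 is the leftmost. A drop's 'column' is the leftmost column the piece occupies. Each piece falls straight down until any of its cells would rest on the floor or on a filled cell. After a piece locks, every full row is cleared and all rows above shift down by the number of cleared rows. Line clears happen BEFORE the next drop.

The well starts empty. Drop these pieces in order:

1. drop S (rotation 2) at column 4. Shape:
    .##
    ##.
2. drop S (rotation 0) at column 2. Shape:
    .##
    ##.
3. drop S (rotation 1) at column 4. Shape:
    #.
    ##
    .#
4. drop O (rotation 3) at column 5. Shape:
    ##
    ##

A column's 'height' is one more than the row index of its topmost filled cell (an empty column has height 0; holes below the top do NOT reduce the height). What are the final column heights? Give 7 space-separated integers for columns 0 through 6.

Drop 1: S rot2 at col 4 lands with bottom-row=0; cleared 0 line(s) (total 0); column heights now [0 0 0 0 1 2 2], max=2
Drop 2: S rot0 at col 2 lands with bottom-row=0; cleared 0 line(s) (total 0); column heights now [0 0 1 2 2 2 2], max=2
Drop 3: S rot1 at col 4 lands with bottom-row=2; cleared 0 line(s) (total 0); column heights now [0 0 1 2 5 4 2], max=5
Drop 4: O rot3 at col 5 lands with bottom-row=4; cleared 0 line(s) (total 0); column heights now [0 0 1 2 5 6 6], max=6

Answer: 0 0 1 2 5 6 6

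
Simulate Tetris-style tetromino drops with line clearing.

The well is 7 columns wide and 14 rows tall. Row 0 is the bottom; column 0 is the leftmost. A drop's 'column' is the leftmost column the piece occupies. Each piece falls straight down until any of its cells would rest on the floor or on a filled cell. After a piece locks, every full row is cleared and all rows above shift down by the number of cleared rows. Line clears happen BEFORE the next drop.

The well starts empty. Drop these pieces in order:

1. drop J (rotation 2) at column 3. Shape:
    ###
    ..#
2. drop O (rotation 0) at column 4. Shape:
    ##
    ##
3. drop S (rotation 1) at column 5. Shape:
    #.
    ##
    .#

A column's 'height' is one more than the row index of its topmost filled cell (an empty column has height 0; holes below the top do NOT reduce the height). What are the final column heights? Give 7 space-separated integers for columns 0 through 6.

Drop 1: J rot2 at col 3 lands with bottom-row=0; cleared 0 line(s) (total 0); column heights now [0 0 0 2 2 2 0], max=2
Drop 2: O rot0 at col 4 lands with bottom-row=2; cleared 0 line(s) (total 0); column heights now [0 0 0 2 4 4 0], max=4
Drop 3: S rot1 at col 5 lands with bottom-row=3; cleared 0 line(s) (total 0); column heights now [0 0 0 2 4 6 5], max=6

Answer: 0 0 0 2 4 6 5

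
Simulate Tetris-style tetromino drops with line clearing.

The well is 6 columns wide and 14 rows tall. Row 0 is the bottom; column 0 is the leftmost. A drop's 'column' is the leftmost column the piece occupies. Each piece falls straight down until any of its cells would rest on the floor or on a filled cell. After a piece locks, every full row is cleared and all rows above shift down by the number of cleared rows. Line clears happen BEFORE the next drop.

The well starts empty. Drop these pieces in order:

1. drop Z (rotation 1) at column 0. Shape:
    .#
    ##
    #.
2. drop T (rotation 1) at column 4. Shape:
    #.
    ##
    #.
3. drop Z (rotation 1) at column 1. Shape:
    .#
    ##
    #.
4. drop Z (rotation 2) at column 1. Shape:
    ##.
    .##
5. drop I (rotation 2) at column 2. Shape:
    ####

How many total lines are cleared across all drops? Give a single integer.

Drop 1: Z rot1 at col 0 lands with bottom-row=0; cleared 0 line(s) (total 0); column heights now [2 3 0 0 0 0], max=3
Drop 2: T rot1 at col 4 lands with bottom-row=0; cleared 0 line(s) (total 0); column heights now [2 3 0 0 3 2], max=3
Drop 3: Z rot1 at col 1 lands with bottom-row=3; cleared 0 line(s) (total 0); column heights now [2 5 6 0 3 2], max=6
Drop 4: Z rot2 at col 1 lands with bottom-row=6; cleared 0 line(s) (total 0); column heights now [2 8 8 7 3 2], max=8
Drop 5: I rot2 at col 2 lands with bottom-row=8; cleared 0 line(s) (total 0); column heights now [2 8 9 9 9 9], max=9

Answer: 0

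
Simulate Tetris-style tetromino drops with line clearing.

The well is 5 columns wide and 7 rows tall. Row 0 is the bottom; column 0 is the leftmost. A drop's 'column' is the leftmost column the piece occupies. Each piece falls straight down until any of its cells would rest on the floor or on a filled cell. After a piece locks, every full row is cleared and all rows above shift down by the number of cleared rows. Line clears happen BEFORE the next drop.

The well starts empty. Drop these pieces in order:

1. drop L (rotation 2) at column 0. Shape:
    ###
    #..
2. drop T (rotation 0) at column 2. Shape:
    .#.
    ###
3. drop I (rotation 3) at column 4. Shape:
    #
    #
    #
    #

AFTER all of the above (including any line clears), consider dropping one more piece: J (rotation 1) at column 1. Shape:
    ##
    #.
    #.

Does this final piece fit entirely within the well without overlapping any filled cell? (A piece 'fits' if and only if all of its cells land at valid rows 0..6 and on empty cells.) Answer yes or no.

Answer: yes

Derivation:
Drop 1: L rot2 at col 0 lands with bottom-row=0; cleared 0 line(s) (total 0); column heights now [2 2 2 0 0], max=2
Drop 2: T rot0 at col 2 lands with bottom-row=2; cleared 0 line(s) (total 0); column heights now [2 2 3 4 3], max=4
Drop 3: I rot3 at col 4 lands with bottom-row=3; cleared 0 line(s) (total 0); column heights now [2 2 3 4 7], max=7
Test piece J rot1 at col 1 (width 2): heights before test = [2 2 3 4 7]; fits = True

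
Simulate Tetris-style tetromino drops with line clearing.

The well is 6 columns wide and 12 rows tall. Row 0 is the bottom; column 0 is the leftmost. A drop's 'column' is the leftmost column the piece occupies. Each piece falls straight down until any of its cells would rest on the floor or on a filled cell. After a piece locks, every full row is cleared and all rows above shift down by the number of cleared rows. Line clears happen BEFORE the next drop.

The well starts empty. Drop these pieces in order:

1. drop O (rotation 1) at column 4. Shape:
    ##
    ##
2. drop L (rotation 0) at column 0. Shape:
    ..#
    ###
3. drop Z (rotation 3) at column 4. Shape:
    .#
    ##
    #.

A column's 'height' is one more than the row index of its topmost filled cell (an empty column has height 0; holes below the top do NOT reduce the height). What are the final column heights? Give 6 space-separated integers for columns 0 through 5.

Answer: 1 1 2 0 4 5

Derivation:
Drop 1: O rot1 at col 4 lands with bottom-row=0; cleared 0 line(s) (total 0); column heights now [0 0 0 0 2 2], max=2
Drop 2: L rot0 at col 0 lands with bottom-row=0; cleared 0 line(s) (total 0); column heights now [1 1 2 0 2 2], max=2
Drop 3: Z rot3 at col 4 lands with bottom-row=2; cleared 0 line(s) (total 0); column heights now [1 1 2 0 4 5], max=5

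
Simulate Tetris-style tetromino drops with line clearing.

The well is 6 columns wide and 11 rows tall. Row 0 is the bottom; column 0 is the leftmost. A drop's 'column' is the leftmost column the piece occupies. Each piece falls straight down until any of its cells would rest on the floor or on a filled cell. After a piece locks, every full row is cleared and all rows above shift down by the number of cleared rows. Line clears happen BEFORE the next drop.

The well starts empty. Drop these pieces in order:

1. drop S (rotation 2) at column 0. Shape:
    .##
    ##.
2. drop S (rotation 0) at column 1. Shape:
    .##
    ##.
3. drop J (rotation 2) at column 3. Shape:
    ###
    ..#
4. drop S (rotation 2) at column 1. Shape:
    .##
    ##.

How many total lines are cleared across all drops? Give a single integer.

Drop 1: S rot2 at col 0 lands with bottom-row=0; cleared 0 line(s) (total 0); column heights now [1 2 2 0 0 0], max=2
Drop 2: S rot0 at col 1 lands with bottom-row=2; cleared 0 line(s) (total 0); column heights now [1 3 4 4 0 0], max=4
Drop 3: J rot2 at col 3 lands with bottom-row=3; cleared 0 line(s) (total 0); column heights now [1 3 4 5 5 5], max=5
Drop 4: S rot2 at col 1 lands with bottom-row=4; cleared 0 line(s) (total 0); column heights now [1 5 6 6 5 5], max=6

Answer: 0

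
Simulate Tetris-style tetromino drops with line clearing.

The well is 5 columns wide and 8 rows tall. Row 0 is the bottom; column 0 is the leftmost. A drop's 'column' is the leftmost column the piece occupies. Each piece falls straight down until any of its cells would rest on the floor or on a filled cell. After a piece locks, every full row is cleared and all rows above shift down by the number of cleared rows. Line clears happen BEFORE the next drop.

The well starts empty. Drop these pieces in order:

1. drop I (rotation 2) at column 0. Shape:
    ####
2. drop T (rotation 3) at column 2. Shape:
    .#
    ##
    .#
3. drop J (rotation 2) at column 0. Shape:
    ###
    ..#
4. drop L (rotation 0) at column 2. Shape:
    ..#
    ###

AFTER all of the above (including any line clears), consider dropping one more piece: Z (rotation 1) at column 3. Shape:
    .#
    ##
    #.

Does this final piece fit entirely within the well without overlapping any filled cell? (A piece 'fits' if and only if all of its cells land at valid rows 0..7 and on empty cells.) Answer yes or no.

Drop 1: I rot2 at col 0 lands with bottom-row=0; cleared 0 line(s) (total 0); column heights now [1 1 1 1 0], max=1
Drop 2: T rot3 at col 2 lands with bottom-row=1; cleared 0 line(s) (total 0); column heights now [1 1 3 4 0], max=4
Drop 3: J rot2 at col 0 lands with bottom-row=3; cleared 0 line(s) (total 0); column heights now [5 5 5 4 0], max=5
Drop 4: L rot0 at col 2 lands with bottom-row=5; cleared 0 line(s) (total 0); column heights now [5 5 6 6 7], max=7
Test piece Z rot1 at col 3 (width 2): heights before test = [5 5 6 6 7]; fits = False

Answer: no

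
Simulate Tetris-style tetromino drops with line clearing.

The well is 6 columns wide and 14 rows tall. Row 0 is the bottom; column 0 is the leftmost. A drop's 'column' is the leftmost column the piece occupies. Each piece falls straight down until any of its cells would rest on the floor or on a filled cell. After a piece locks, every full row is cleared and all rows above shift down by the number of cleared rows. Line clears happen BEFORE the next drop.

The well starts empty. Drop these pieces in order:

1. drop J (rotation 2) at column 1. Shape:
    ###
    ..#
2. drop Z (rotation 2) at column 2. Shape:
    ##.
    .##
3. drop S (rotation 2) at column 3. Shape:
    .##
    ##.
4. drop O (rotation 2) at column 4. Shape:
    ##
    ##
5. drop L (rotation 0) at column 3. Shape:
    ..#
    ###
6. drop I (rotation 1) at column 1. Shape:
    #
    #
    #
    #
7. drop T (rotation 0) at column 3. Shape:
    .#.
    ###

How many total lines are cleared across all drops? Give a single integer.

Answer: 0

Derivation:
Drop 1: J rot2 at col 1 lands with bottom-row=0; cleared 0 line(s) (total 0); column heights now [0 2 2 2 0 0], max=2
Drop 2: Z rot2 at col 2 lands with bottom-row=2; cleared 0 line(s) (total 0); column heights now [0 2 4 4 3 0], max=4
Drop 3: S rot2 at col 3 lands with bottom-row=4; cleared 0 line(s) (total 0); column heights now [0 2 4 5 6 6], max=6
Drop 4: O rot2 at col 4 lands with bottom-row=6; cleared 0 line(s) (total 0); column heights now [0 2 4 5 8 8], max=8
Drop 5: L rot0 at col 3 lands with bottom-row=8; cleared 0 line(s) (total 0); column heights now [0 2 4 9 9 10], max=10
Drop 6: I rot1 at col 1 lands with bottom-row=2; cleared 0 line(s) (total 0); column heights now [0 6 4 9 9 10], max=10
Drop 7: T rot0 at col 3 lands with bottom-row=10; cleared 0 line(s) (total 0); column heights now [0 6 4 11 12 11], max=12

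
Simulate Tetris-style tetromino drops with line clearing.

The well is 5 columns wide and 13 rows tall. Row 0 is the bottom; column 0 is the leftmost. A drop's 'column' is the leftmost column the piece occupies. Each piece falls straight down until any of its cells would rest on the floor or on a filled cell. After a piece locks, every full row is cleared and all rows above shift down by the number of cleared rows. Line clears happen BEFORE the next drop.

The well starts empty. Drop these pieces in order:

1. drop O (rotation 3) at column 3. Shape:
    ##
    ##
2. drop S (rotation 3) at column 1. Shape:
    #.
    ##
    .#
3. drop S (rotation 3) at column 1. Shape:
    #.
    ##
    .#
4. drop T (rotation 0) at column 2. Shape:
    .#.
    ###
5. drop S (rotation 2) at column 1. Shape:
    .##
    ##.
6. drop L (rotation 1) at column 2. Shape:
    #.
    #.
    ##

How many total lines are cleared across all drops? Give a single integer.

Drop 1: O rot3 at col 3 lands with bottom-row=0; cleared 0 line(s) (total 0); column heights now [0 0 0 2 2], max=2
Drop 2: S rot3 at col 1 lands with bottom-row=0; cleared 0 line(s) (total 0); column heights now [0 3 2 2 2], max=3
Drop 3: S rot3 at col 1 lands with bottom-row=2; cleared 0 line(s) (total 0); column heights now [0 5 4 2 2], max=5
Drop 4: T rot0 at col 2 lands with bottom-row=4; cleared 0 line(s) (total 0); column heights now [0 5 5 6 5], max=6
Drop 5: S rot2 at col 1 lands with bottom-row=5; cleared 0 line(s) (total 0); column heights now [0 6 7 7 5], max=7
Drop 6: L rot1 at col 2 lands with bottom-row=7; cleared 0 line(s) (total 0); column heights now [0 6 10 8 5], max=10

Answer: 0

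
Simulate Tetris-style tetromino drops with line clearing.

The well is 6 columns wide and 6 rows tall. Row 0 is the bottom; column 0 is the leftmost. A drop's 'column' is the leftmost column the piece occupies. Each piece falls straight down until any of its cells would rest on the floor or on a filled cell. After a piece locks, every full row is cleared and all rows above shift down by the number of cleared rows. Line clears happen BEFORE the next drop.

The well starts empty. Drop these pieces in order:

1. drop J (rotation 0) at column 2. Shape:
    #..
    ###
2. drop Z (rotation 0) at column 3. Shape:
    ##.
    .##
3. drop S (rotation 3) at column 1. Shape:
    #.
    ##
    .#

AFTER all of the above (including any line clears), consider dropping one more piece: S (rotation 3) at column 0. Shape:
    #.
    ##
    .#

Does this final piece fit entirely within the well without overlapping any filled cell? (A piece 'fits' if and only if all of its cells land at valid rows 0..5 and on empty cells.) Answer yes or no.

Drop 1: J rot0 at col 2 lands with bottom-row=0; cleared 0 line(s) (total 0); column heights now [0 0 2 1 1 0], max=2
Drop 2: Z rot0 at col 3 lands with bottom-row=1; cleared 0 line(s) (total 0); column heights now [0 0 2 3 3 2], max=3
Drop 3: S rot3 at col 1 lands with bottom-row=2; cleared 0 line(s) (total 0); column heights now [0 5 4 3 3 2], max=5
Test piece S rot3 at col 0 (width 2): heights before test = [0 5 4 3 3 2]; fits = False

Answer: no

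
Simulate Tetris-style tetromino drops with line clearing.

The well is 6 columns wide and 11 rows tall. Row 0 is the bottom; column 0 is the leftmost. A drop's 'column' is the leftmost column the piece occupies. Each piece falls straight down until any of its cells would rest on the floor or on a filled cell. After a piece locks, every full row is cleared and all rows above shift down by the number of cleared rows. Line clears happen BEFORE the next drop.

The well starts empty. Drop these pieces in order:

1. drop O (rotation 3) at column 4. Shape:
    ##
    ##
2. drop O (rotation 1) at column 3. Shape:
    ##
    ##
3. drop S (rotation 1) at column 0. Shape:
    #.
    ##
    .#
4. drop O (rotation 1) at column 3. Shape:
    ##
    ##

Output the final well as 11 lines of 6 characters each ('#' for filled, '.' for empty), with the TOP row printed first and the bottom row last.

Drop 1: O rot3 at col 4 lands with bottom-row=0; cleared 0 line(s) (total 0); column heights now [0 0 0 0 2 2], max=2
Drop 2: O rot1 at col 3 lands with bottom-row=2; cleared 0 line(s) (total 0); column heights now [0 0 0 4 4 2], max=4
Drop 3: S rot1 at col 0 lands with bottom-row=0; cleared 0 line(s) (total 0); column heights now [3 2 0 4 4 2], max=4
Drop 4: O rot1 at col 3 lands with bottom-row=4; cleared 0 line(s) (total 0); column heights now [3 2 0 6 6 2], max=6

Answer: ......
......
......
......
......
...##.
...##.
...##.
#..##.
##..##
.#..##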